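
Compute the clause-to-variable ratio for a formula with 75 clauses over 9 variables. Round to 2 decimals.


Clause-to-variable ratio = clauses / variables.
75 / 9 = 8.33.

8.33


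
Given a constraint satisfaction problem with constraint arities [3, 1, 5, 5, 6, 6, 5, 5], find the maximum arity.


The arities are: 3, 1, 5, 5, 6, 6, 5, 5.
Scan for the maximum value.
Maximum arity = 6.

6


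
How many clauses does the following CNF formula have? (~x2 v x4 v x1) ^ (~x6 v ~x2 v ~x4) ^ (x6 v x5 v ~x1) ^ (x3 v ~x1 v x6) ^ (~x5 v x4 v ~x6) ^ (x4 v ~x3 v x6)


Each group enclosed in parentheses joined by ^ is one clause.
Counting the conjuncts: 6 clauses.

6


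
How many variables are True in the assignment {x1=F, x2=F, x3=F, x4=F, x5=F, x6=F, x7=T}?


The weight is the number of variables assigned True.
True variables: x7.
Weight = 1.

1


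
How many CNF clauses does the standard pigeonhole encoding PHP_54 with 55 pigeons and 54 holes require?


The PHP encoding has two parts:
1) At-least-one-hole clauses: 55 (one per pigeon, each with 54 literals).
2) At-most-one-pigeon-per-hole clauses: 54 holes * C(55,2) = 54 * 1485 = 80190.
Total clauses = 55 + 80190 = 80245.

80245


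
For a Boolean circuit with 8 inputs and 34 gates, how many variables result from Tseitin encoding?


The Tseitin transformation introduces one auxiliary variable per gate.
Total variables = inputs + gates = 8 + 34 = 42.

42


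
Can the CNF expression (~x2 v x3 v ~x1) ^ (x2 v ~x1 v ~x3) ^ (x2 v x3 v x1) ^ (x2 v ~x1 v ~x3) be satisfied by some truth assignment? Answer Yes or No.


Check all 8 possible truth assignments.
Number of satisfying assignments found: 5.
The formula is satisfiable.

Yes


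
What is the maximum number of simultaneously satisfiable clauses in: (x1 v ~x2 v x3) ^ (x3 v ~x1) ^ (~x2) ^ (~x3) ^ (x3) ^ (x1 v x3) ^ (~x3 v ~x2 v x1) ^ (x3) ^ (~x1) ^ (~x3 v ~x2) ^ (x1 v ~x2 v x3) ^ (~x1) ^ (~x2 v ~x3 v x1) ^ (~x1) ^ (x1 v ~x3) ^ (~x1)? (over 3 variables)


Enumerate all 8 truth assignments.
For each, count how many of the 16 clauses are satisfied.
The formula is not fully satisfiable, so the maximum is below 16.
Maximum simultaneously satisfiable clauses = 14.

14


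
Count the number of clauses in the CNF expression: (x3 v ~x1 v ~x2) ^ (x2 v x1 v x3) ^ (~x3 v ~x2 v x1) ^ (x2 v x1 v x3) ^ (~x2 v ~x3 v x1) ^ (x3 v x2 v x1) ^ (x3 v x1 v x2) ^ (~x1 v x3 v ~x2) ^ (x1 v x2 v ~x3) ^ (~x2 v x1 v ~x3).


Each group enclosed in parentheses joined by ^ is one clause.
Counting the conjuncts: 10 clauses.

10


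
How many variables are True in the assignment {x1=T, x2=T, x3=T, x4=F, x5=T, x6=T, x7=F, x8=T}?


The weight is the number of variables assigned True.
True variables: x1, x2, x3, x5, x6, x8.
Weight = 6.

6


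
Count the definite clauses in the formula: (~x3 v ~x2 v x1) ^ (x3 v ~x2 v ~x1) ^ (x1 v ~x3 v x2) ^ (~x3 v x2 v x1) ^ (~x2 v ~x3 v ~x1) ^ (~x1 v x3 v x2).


A definite clause has exactly one positive literal.
Clause 1: 1 positive -> definite
Clause 2: 1 positive -> definite
Clause 3: 2 positive -> not definite
Clause 4: 2 positive -> not definite
Clause 5: 0 positive -> not definite
Clause 6: 2 positive -> not definite
Definite clause count = 2.

2


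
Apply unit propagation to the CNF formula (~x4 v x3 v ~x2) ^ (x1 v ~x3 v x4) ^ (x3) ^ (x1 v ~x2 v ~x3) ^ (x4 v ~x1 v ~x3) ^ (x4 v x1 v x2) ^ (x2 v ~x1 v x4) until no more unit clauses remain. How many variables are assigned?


Unit propagation repeatedly assigns the literal in any unit clause, then simplifies.
Assignments in order: x3 = T.
No further unit clauses remain.
Total variables assigned = 1.

1


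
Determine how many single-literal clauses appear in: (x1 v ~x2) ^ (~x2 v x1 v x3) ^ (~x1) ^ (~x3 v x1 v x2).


A unit clause contains exactly one literal.
Unit clauses found: (~x1).
Count = 1.

1


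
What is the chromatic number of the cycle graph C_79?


An odd cycle cannot be 2-colored: alternating two colors around the cycle returns to the start with a conflict.
Since 79 is odd, three colors are required (and three suffice).
Chromatic number = 3.

3


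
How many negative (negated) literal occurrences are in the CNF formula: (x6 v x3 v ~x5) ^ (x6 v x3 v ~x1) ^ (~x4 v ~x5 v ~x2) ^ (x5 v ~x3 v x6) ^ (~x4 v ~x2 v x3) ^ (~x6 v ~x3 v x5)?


Scan each clause for negated literals.
Clause 1: 1 negative; Clause 2: 1 negative; Clause 3: 3 negative; Clause 4: 1 negative; Clause 5: 2 negative; Clause 6: 2 negative.
Total negative literal occurrences = 10.

10


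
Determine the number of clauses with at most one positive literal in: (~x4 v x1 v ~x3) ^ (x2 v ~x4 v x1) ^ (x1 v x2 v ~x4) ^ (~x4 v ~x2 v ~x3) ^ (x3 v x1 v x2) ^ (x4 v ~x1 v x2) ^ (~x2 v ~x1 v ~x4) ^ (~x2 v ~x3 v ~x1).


A Horn clause has at most one positive literal.
Clause 1: 1 positive lit(s) -> Horn
Clause 2: 2 positive lit(s) -> not Horn
Clause 3: 2 positive lit(s) -> not Horn
Clause 4: 0 positive lit(s) -> Horn
Clause 5: 3 positive lit(s) -> not Horn
Clause 6: 2 positive lit(s) -> not Horn
Clause 7: 0 positive lit(s) -> Horn
Clause 8: 0 positive lit(s) -> Horn
Total Horn clauses = 4.

4


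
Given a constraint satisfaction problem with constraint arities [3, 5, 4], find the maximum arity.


The arities are: 3, 5, 4.
Scan for the maximum value.
Maximum arity = 5.

5


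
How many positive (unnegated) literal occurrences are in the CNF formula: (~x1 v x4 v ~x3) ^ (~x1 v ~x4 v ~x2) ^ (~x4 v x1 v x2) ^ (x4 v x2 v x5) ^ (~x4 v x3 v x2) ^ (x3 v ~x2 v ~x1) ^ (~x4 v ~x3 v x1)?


Scan each clause for unnegated literals.
Clause 1: 1 positive; Clause 2: 0 positive; Clause 3: 2 positive; Clause 4: 3 positive; Clause 5: 2 positive; Clause 6: 1 positive; Clause 7: 1 positive.
Total positive literal occurrences = 10.

10


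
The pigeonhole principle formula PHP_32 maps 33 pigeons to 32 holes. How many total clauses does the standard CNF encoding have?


The PHP encoding has two parts:
1) At-least-one-hole clauses: 33 (one per pigeon, each with 32 literals).
2) At-most-one-pigeon-per-hole clauses: 32 holes * C(33,2) = 32 * 528 = 16896.
Total clauses = 33 + 16896 = 16929.

16929


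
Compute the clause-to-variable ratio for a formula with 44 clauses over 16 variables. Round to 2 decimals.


Clause-to-variable ratio = clauses / variables.
44 / 16 = 2.75.

2.75


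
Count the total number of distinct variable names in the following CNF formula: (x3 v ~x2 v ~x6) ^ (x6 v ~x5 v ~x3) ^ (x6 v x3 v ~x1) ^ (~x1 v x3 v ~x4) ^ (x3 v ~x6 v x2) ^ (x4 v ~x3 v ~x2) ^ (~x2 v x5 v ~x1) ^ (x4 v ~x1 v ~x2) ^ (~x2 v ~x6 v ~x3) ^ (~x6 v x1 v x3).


Identify each distinct variable in the formula.
Variables found: x1, x2, x3, x4, x5, x6.
Total distinct variables = 6.

6


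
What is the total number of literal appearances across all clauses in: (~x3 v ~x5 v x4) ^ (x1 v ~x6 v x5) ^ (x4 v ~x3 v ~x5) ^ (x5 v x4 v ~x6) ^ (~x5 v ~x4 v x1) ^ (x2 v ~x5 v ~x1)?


Clause lengths: 3, 3, 3, 3, 3, 3.
Sum = 3 + 3 + 3 + 3 + 3 + 3 = 18.

18


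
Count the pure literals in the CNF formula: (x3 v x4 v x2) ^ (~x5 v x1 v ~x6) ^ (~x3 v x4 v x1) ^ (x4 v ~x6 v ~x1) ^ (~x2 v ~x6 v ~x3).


A pure literal appears in only one polarity across all clauses.
Pure literals: x4 (positive only), x5 (negative only), x6 (negative only).
Count = 3.

3


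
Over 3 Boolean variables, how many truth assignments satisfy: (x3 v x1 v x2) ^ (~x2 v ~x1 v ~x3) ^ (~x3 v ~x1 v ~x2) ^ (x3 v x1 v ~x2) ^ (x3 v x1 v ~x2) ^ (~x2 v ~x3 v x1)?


Enumerate all 8 truth assignments over 3 variables.
Test each against every clause.
Satisfying assignments found: 4.

4


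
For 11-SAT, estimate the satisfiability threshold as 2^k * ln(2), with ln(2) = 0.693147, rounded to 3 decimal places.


Using the asymptotic formula: threshold ~ 2^k * ln(2).
2^11 = 2048.
2048 * 0.693147 = 1419.565.

1419.565


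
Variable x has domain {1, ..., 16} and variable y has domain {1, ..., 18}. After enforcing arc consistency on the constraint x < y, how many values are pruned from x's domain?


For the constraint x < y, x needs a supporting value in y's domain.
x can be at most 17 (one less than y's maximum).
Valid x values from domain: 16 out of 16.
Pruned = 16 - 16 = 0.

0


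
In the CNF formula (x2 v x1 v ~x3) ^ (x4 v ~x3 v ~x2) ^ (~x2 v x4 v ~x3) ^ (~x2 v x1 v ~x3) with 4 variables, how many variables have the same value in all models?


Find all satisfying assignments: 11 model(s).
Check which variables have the same value in every model.
No variable is fixed across all models.
Backbone size = 0.

0


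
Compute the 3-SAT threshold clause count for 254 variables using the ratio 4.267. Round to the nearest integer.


The 3-SAT phase transition occurs at approximately 4.267 clauses per variable.
m = 4.267 * 254 = 1083.818.
Rounded to nearest integer: 1084.

1084


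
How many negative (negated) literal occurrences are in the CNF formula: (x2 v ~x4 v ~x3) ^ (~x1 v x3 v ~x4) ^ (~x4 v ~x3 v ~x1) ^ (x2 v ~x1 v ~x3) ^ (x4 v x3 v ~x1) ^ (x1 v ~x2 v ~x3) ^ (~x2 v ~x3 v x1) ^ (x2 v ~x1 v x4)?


Scan each clause for negated literals.
Clause 1: 2 negative; Clause 2: 2 negative; Clause 3: 3 negative; Clause 4: 2 negative; Clause 5: 1 negative; Clause 6: 2 negative; Clause 7: 2 negative; Clause 8: 1 negative.
Total negative literal occurrences = 15.

15


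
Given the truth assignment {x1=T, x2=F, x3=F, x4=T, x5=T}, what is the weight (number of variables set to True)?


The weight is the number of variables assigned True.
True variables: x1, x4, x5.
Weight = 3.

3


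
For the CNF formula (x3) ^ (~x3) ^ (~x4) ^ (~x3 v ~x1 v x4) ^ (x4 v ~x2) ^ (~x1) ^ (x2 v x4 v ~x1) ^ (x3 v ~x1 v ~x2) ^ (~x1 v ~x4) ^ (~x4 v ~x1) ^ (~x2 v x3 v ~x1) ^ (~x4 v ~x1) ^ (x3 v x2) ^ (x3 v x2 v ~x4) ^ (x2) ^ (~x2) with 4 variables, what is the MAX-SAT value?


Enumerate all 16 truth assignments.
For each, count how many of the 16 clauses are satisfied.
The formula is not fully satisfiable, so the maximum is below 16.
Maximum simultaneously satisfiable clauses = 14.

14


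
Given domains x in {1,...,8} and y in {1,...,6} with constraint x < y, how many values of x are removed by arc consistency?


For the constraint x < y, x needs a supporting value in y's domain.
x can be at most 5 (one less than y's maximum).
Valid x values from domain: 5 out of 8.
Pruned = 8 - 5 = 3.

3


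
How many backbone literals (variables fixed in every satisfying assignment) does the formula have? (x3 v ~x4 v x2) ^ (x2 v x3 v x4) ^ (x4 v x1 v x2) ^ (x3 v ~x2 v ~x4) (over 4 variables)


Find all satisfying assignments: 9 model(s).
Check which variables have the same value in every model.
No variable is fixed across all models.
Backbone size = 0.

0


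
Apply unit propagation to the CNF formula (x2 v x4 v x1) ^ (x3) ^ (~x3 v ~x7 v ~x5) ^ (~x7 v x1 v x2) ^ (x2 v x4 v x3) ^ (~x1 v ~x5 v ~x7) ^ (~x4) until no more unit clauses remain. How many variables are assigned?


Unit propagation repeatedly assigns the literal in any unit clause, then simplifies.
Assignments in order: x3 = T, x4 = F.
No further unit clauses remain.
Total variables assigned = 2.

2


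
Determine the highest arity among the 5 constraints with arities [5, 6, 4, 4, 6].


The arities are: 5, 6, 4, 4, 6.
Scan for the maximum value.
Maximum arity = 6.

6


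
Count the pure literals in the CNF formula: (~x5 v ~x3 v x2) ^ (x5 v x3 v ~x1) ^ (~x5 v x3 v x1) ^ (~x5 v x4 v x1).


A pure literal appears in only one polarity across all clauses.
Pure literals: x2 (positive only), x4 (positive only).
Count = 2.

2


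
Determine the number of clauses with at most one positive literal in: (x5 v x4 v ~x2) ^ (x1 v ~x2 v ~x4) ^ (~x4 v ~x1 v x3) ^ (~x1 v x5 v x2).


A Horn clause has at most one positive literal.
Clause 1: 2 positive lit(s) -> not Horn
Clause 2: 1 positive lit(s) -> Horn
Clause 3: 1 positive lit(s) -> Horn
Clause 4: 2 positive lit(s) -> not Horn
Total Horn clauses = 2.

2


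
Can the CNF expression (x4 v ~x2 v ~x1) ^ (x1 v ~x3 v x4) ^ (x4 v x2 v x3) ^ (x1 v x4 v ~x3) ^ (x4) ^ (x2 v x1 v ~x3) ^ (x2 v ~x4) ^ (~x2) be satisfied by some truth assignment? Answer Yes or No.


Check all 16 possible truth assignments.
Number of satisfying assignments found: 0.
The formula is unsatisfiable.

No


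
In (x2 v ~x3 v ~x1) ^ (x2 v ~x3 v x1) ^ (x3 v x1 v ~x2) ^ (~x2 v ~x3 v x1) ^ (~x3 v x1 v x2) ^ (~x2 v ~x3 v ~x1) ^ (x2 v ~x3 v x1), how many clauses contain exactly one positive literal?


A definite clause has exactly one positive literal.
Clause 1: 1 positive -> definite
Clause 2: 2 positive -> not definite
Clause 3: 2 positive -> not definite
Clause 4: 1 positive -> definite
Clause 5: 2 positive -> not definite
Clause 6: 0 positive -> not definite
Clause 7: 2 positive -> not definite
Definite clause count = 2.

2


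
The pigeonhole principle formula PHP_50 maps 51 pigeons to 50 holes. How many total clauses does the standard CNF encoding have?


The PHP encoding has two parts:
1) At-least-one-hole clauses: 51 (one per pigeon, each with 50 literals).
2) At-most-one-pigeon-per-hole clauses: 50 holes * C(51,2) = 50 * 1275 = 63750.
Total clauses = 51 + 63750 = 63801.

63801


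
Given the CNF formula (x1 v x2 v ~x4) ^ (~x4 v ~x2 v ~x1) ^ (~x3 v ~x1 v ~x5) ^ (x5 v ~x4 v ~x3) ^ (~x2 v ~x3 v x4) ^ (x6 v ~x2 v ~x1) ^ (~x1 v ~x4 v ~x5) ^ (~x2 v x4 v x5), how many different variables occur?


Identify each distinct variable in the formula.
Variables found: x1, x2, x3, x4, x5, x6.
Total distinct variables = 6.

6


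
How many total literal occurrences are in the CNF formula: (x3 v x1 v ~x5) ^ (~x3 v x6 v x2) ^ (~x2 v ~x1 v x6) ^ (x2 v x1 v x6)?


Clause lengths: 3, 3, 3, 3.
Sum = 3 + 3 + 3 + 3 = 12.

12


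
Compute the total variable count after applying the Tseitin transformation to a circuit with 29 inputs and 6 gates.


The Tseitin transformation introduces one auxiliary variable per gate.
Total variables = inputs + gates = 29 + 6 = 35.

35


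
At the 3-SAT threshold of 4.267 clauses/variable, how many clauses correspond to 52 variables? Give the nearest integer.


The 3-SAT phase transition occurs at approximately 4.267 clauses per variable.
m = 4.267 * 52 = 221.884.
Rounded to nearest integer: 222.

222


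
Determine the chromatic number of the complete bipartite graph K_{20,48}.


K_{20,48} is bipartite by definition: the two parts are independent sets, with every edge crossing between them.
Color all vertices in one part with color 1 and all vertices in the other part with color 2.
Since the graph has at least one edge, one color does not suffice.
Chromatic number = 2.

2


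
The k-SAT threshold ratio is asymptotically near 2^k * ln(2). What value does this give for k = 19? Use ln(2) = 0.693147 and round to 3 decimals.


Using the asymptotic formula: threshold ~ 2^k * ln(2).
2^19 = 524288.
524288 * 0.693147 = 363408.654.

363408.654


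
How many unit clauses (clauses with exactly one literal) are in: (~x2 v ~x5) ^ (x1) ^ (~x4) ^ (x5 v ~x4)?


A unit clause contains exactly one literal.
Unit clauses found: (x1), (~x4).
Count = 2.

2


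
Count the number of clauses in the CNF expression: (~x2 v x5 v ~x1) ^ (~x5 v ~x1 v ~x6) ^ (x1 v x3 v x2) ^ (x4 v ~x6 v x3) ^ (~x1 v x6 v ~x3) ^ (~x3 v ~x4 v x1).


Each group enclosed in parentheses joined by ^ is one clause.
Counting the conjuncts: 6 clauses.

6


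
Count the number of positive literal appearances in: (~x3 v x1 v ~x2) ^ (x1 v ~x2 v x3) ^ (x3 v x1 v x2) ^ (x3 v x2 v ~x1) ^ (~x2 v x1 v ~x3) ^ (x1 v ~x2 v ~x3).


Scan each clause for unnegated literals.
Clause 1: 1 positive; Clause 2: 2 positive; Clause 3: 3 positive; Clause 4: 2 positive; Clause 5: 1 positive; Clause 6: 1 positive.
Total positive literal occurrences = 10.

10


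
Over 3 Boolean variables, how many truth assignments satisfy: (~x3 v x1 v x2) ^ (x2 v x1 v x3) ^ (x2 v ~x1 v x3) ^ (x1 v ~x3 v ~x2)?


Enumerate all 8 truth assignments over 3 variables.
Test each against every clause.
Satisfying assignments found: 4.

4


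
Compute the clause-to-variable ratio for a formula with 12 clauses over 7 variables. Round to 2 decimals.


Clause-to-variable ratio = clauses / variables.
12 / 7 = 1.71.

1.71


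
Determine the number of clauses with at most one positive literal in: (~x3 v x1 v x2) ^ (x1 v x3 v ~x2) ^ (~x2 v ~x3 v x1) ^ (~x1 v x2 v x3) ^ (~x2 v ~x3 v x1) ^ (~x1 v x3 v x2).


A Horn clause has at most one positive literal.
Clause 1: 2 positive lit(s) -> not Horn
Clause 2: 2 positive lit(s) -> not Horn
Clause 3: 1 positive lit(s) -> Horn
Clause 4: 2 positive lit(s) -> not Horn
Clause 5: 1 positive lit(s) -> Horn
Clause 6: 2 positive lit(s) -> not Horn
Total Horn clauses = 2.

2


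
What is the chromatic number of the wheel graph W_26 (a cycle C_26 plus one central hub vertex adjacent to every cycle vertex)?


W_26 consists of the cycle C_26 together with a hub vertex adjacent to every cycle vertex.
The cycle C_26 needs 2 colors (even cycle -> 2).
The hub is adjacent to every cycle vertex, so it must receive a new color distinct from all of them.
Chromatic number = 2 + 1 = 3.

3


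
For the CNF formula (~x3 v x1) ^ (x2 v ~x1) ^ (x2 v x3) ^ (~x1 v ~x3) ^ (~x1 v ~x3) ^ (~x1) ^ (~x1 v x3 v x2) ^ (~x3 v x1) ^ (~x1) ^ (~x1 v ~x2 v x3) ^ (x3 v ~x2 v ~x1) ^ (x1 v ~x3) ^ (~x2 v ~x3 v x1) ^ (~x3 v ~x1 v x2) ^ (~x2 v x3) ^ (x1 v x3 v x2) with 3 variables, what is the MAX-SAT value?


Enumerate all 8 truth assignments.
For each, count how many of the 16 clauses are satisfied.
The formula is not fully satisfiable, so the maximum is below 16.
Maximum simultaneously satisfiable clauses = 15.

15


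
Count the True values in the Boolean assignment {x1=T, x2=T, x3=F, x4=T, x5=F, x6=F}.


The weight is the number of variables assigned True.
True variables: x1, x2, x4.
Weight = 3.

3


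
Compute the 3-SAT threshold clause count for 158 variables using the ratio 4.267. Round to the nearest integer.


The 3-SAT phase transition occurs at approximately 4.267 clauses per variable.
m = 4.267 * 158 = 674.186.
Rounded to nearest integer: 674.

674


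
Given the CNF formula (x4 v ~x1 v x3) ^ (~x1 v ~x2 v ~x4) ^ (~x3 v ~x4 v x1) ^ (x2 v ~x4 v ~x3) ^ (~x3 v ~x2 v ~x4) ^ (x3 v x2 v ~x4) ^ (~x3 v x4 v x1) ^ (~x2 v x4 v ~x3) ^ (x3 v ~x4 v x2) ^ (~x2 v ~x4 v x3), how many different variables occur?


Identify each distinct variable in the formula.
Variables found: x1, x2, x3, x4.
Total distinct variables = 4.

4


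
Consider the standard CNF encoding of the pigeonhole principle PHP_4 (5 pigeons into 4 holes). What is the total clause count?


The PHP encoding has two parts:
1) At-least-one-hole clauses: 5 (one per pigeon, each with 4 literals).
2) At-most-one-pigeon-per-hole clauses: 4 holes * C(5,2) = 4 * 10 = 40.
Total clauses = 5 + 40 = 45.

45


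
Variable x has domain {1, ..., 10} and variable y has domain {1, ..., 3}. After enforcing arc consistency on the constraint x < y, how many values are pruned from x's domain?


For the constraint x < y, x needs a supporting value in y's domain.
x can be at most 2 (one less than y's maximum).
Valid x values from domain: 2 out of 10.
Pruned = 10 - 2 = 8.

8


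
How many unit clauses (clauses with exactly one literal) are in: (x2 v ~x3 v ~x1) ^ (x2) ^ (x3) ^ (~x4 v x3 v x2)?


A unit clause contains exactly one literal.
Unit clauses found: (x2), (x3).
Count = 2.

2


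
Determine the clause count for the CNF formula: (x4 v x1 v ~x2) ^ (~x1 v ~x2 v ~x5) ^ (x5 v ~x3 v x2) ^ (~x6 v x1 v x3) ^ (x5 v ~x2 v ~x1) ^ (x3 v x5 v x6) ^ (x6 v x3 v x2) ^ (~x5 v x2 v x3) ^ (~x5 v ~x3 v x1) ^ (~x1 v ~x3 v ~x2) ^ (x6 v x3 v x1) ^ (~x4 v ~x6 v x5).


Each group enclosed in parentheses joined by ^ is one clause.
Counting the conjuncts: 12 clauses.

12


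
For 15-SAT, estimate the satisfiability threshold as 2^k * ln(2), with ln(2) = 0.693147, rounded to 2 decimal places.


Using the asymptotic formula: threshold ~ 2^k * ln(2).
2^15 = 32768.
32768 * 0.693147 = 22713.04.

22713.04


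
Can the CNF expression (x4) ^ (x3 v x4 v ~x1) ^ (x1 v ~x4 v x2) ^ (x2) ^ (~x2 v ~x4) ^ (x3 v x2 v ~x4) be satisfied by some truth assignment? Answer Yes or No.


Check all 16 possible truth assignments.
Number of satisfying assignments found: 0.
The formula is unsatisfiable.

No


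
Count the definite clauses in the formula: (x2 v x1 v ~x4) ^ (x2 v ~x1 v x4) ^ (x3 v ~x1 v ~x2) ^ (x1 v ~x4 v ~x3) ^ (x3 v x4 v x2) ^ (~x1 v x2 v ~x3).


A definite clause has exactly one positive literal.
Clause 1: 2 positive -> not definite
Clause 2: 2 positive -> not definite
Clause 3: 1 positive -> definite
Clause 4: 1 positive -> definite
Clause 5: 3 positive -> not definite
Clause 6: 1 positive -> definite
Definite clause count = 3.

3


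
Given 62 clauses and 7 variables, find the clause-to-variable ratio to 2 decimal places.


Clause-to-variable ratio = clauses / variables.
62 / 7 = 8.86.

8.86


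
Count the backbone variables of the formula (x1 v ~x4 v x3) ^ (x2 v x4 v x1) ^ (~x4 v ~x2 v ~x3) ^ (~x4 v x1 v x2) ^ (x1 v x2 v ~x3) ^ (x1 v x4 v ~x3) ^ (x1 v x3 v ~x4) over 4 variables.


Find all satisfying assignments: 8 model(s).
Check which variables have the same value in every model.
No variable is fixed across all models.
Backbone size = 0.

0


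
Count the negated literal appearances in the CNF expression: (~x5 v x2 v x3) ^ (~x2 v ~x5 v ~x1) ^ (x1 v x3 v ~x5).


Scan each clause for negated literals.
Clause 1: 1 negative; Clause 2: 3 negative; Clause 3: 1 negative.
Total negative literal occurrences = 5.

5


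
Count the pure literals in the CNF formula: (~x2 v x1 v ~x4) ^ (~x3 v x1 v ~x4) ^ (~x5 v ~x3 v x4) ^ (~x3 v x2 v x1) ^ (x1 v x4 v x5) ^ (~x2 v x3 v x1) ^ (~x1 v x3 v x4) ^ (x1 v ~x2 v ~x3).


A pure literal appears in only one polarity across all clauses.
No pure literals found.
Count = 0.

0


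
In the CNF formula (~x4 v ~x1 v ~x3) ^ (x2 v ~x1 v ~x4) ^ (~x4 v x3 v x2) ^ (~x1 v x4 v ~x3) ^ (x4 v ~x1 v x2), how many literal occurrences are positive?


Scan each clause for unnegated literals.
Clause 1: 0 positive; Clause 2: 1 positive; Clause 3: 2 positive; Clause 4: 1 positive; Clause 5: 2 positive.
Total positive literal occurrences = 6.

6


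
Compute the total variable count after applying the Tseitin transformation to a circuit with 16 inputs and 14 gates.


The Tseitin transformation introduces one auxiliary variable per gate.
Total variables = inputs + gates = 16 + 14 = 30.

30


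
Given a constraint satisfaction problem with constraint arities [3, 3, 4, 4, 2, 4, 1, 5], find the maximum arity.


The arities are: 3, 3, 4, 4, 2, 4, 1, 5.
Scan for the maximum value.
Maximum arity = 5.

5


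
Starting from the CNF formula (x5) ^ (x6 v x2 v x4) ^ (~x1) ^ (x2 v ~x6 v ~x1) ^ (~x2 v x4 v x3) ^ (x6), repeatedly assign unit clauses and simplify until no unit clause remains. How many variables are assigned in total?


Unit propagation repeatedly assigns the literal in any unit clause, then simplifies.
Assignments in order: x5 = T, x1 = F, x6 = T.
No further unit clauses remain.
Total variables assigned = 3.

3


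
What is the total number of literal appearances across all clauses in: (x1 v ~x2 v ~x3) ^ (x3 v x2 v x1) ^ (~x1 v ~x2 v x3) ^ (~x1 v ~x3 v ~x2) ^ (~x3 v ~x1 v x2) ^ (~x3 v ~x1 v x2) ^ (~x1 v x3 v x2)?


Clause lengths: 3, 3, 3, 3, 3, 3, 3.
Sum = 3 + 3 + 3 + 3 + 3 + 3 + 3 = 21.

21


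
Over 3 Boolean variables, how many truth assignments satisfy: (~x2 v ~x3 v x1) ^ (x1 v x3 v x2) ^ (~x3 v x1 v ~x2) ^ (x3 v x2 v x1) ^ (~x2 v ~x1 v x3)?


Enumerate all 8 truth assignments over 3 variables.
Test each against every clause.
Satisfying assignments found: 5.

5


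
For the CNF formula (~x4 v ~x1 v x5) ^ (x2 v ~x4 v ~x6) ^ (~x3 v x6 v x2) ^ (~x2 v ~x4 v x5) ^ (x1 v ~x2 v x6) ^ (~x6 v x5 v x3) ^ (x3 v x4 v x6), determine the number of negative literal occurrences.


Scan each clause for negated literals.
Clause 1: 2 negative; Clause 2: 2 negative; Clause 3: 1 negative; Clause 4: 2 negative; Clause 5: 1 negative; Clause 6: 1 negative; Clause 7: 0 negative.
Total negative literal occurrences = 9.

9


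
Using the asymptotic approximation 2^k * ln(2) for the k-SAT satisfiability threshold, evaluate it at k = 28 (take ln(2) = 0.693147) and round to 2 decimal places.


Using the asymptotic formula: threshold ~ 2^k * ln(2).
2^28 = 268435456.
268435456 * 0.693147 = 186065231.02.

186065231.02


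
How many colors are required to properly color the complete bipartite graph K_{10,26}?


K_{10,26} is bipartite by definition: the two parts are independent sets, with every edge crossing between them.
Color all vertices in one part with color 1 and all vertices in the other part with color 2.
Since the graph has at least one edge, one color does not suffice.
Chromatic number = 2.

2


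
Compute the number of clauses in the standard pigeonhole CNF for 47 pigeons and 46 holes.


The PHP encoding has two parts:
1) At-least-one-hole clauses: 47 (one per pigeon, each with 46 literals).
2) At-most-one-pigeon-per-hole clauses: 46 holes * C(47,2) = 46 * 1081 = 49726.
Total clauses = 47 + 49726 = 49773.

49773


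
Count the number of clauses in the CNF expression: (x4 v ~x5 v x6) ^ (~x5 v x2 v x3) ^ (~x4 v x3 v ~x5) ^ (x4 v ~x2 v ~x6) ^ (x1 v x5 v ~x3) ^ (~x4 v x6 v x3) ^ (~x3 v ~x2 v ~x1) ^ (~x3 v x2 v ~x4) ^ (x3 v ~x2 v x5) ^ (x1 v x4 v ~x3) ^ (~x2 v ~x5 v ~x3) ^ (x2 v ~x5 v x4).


Each group enclosed in parentheses joined by ^ is one clause.
Counting the conjuncts: 12 clauses.

12


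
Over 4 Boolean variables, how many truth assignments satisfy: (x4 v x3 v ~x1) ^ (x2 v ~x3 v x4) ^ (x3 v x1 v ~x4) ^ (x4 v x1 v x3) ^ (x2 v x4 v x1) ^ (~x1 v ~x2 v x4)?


Enumerate all 16 truth assignments over 4 variables.
Test each against every clause.
Satisfying assignments found: 7.

7


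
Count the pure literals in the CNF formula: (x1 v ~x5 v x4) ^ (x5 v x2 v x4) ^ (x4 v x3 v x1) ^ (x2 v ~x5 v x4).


A pure literal appears in only one polarity across all clauses.
Pure literals: x1 (positive only), x2 (positive only), x3 (positive only), x4 (positive only).
Count = 4.

4


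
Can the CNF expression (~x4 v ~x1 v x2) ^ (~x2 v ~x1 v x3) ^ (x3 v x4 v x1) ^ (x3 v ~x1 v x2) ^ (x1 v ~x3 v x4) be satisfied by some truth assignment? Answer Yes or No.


Check all 16 possible truth assignments.
Number of satisfying assignments found: 7.
The formula is satisfiable.

Yes


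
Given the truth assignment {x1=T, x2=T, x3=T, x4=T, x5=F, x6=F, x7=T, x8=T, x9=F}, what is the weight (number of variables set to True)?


The weight is the number of variables assigned True.
True variables: x1, x2, x3, x4, x7, x8.
Weight = 6.

6


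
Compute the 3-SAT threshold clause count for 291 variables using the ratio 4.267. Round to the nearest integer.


The 3-SAT phase transition occurs at approximately 4.267 clauses per variable.
m = 4.267 * 291 = 1241.697.
Rounded to nearest integer: 1242.

1242


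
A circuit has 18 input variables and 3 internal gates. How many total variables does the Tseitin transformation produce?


The Tseitin transformation introduces one auxiliary variable per gate.
Total variables = inputs + gates = 18 + 3 = 21.

21


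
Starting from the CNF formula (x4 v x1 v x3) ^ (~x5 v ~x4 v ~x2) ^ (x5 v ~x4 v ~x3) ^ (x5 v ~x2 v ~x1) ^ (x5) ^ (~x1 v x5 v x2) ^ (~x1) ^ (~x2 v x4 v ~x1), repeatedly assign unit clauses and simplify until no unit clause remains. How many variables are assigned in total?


Unit propagation repeatedly assigns the literal in any unit clause, then simplifies.
Assignments in order: x5 = T, x1 = F.
No further unit clauses remain.
Total variables assigned = 2.

2


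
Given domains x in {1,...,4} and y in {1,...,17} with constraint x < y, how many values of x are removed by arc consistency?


For the constraint x < y, x needs a supporting value in y's domain.
x can be at most 16 (one less than y's maximum).
Valid x values from domain: 4 out of 4.
Pruned = 4 - 4 = 0.

0


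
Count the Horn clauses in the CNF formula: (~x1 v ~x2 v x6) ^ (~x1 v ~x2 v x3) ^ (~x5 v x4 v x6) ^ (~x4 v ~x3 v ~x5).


A Horn clause has at most one positive literal.
Clause 1: 1 positive lit(s) -> Horn
Clause 2: 1 positive lit(s) -> Horn
Clause 3: 2 positive lit(s) -> not Horn
Clause 4: 0 positive lit(s) -> Horn
Total Horn clauses = 3.

3


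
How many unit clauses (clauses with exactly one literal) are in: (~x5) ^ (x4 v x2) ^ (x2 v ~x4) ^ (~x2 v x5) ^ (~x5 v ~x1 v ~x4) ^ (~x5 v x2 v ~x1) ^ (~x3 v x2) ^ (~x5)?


A unit clause contains exactly one literal.
Unit clauses found: (~x5), (~x5).
Count = 2.

2


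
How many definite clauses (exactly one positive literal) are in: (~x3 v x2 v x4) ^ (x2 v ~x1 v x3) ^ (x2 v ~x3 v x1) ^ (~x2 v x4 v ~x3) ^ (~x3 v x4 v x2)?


A definite clause has exactly one positive literal.
Clause 1: 2 positive -> not definite
Clause 2: 2 positive -> not definite
Clause 3: 2 positive -> not definite
Clause 4: 1 positive -> definite
Clause 5: 2 positive -> not definite
Definite clause count = 1.

1


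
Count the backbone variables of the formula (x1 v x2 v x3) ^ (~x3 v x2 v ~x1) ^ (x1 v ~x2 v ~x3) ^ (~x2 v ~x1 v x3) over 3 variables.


Find all satisfying assignments: 4 model(s).
Check which variables have the same value in every model.
No variable is fixed across all models.
Backbone size = 0.

0


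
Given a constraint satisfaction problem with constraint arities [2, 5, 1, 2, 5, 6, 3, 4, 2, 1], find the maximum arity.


The arities are: 2, 5, 1, 2, 5, 6, 3, 4, 2, 1.
Scan for the maximum value.
Maximum arity = 6.

6


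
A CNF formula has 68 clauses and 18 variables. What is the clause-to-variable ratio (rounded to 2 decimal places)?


Clause-to-variable ratio = clauses / variables.
68 / 18 = 3.78.

3.78


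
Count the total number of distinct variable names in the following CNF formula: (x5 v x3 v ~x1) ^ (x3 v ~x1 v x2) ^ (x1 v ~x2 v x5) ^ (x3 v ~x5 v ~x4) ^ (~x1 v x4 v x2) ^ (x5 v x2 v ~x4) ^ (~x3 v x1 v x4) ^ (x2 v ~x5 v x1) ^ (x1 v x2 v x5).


Identify each distinct variable in the formula.
Variables found: x1, x2, x3, x4, x5.
Total distinct variables = 5.

5


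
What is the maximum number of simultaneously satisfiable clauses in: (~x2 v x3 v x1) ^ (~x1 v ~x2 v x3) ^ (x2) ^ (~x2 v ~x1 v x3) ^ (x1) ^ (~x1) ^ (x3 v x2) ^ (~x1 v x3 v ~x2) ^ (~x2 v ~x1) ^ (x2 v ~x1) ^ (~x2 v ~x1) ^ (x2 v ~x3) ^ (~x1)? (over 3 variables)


Enumerate all 8 truth assignments.
For each, count how many of the 13 clauses are satisfied.
The formula is not fully satisfiable, so the maximum is below 13.
Maximum simultaneously satisfiable clauses = 12.

12


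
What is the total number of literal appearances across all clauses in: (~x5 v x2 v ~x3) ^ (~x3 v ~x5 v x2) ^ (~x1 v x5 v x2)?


Clause lengths: 3, 3, 3.
Sum = 3 + 3 + 3 = 9.

9


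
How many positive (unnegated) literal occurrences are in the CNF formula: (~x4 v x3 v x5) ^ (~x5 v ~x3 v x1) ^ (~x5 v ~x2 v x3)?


Scan each clause for unnegated literals.
Clause 1: 2 positive; Clause 2: 1 positive; Clause 3: 1 positive.
Total positive literal occurrences = 4.

4


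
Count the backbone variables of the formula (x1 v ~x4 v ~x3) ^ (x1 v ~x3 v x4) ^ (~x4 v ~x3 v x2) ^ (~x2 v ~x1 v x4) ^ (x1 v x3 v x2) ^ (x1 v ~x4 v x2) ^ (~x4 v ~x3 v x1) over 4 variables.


Find all satisfying assignments: 7 model(s).
Check which variables have the same value in every model.
No variable is fixed across all models.
Backbone size = 0.

0


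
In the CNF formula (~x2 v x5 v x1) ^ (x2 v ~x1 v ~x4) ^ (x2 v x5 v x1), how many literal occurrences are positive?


Scan each clause for unnegated literals.
Clause 1: 2 positive; Clause 2: 1 positive; Clause 3: 3 positive.
Total positive literal occurrences = 6.

6


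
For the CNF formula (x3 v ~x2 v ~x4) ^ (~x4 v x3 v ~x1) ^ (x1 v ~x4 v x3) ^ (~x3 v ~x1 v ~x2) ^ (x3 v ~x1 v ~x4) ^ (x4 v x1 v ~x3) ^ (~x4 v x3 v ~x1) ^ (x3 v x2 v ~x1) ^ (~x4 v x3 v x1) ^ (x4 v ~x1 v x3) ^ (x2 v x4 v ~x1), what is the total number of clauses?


Each group enclosed in parentheses joined by ^ is one clause.
Counting the conjuncts: 11 clauses.

11


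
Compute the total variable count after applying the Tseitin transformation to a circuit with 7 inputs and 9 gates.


The Tseitin transformation introduces one auxiliary variable per gate.
Total variables = inputs + gates = 7 + 9 = 16.

16


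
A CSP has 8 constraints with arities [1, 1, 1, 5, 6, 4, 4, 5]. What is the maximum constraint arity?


The arities are: 1, 1, 1, 5, 6, 4, 4, 5.
Scan for the maximum value.
Maximum arity = 6.

6


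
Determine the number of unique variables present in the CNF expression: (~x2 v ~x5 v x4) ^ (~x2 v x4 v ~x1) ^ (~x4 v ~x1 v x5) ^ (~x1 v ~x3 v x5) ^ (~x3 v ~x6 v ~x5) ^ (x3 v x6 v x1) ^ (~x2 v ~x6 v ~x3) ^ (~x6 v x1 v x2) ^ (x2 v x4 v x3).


Identify each distinct variable in the formula.
Variables found: x1, x2, x3, x4, x5, x6.
Total distinct variables = 6.

6


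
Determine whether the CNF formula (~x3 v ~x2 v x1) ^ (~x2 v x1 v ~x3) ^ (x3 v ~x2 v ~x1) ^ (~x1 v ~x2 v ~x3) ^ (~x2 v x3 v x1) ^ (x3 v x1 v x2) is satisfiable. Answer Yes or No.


Check all 8 possible truth assignments.
Number of satisfying assignments found: 3.
The formula is satisfiable.

Yes


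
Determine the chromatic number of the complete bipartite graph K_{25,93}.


K_{25,93} is bipartite by definition: the two parts are independent sets, with every edge crossing between them.
Color all vertices in one part with color 1 and all vertices in the other part with color 2.
Since the graph has at least one edge, one color does not suffice.
Chromatic number = 2.

2


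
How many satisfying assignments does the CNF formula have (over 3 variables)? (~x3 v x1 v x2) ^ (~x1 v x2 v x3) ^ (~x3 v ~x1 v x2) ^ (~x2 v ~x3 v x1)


Enumerate all 8 truth assignments over 3 variables.
Test each against every clause.
Satisfying assignments found: 4.

4


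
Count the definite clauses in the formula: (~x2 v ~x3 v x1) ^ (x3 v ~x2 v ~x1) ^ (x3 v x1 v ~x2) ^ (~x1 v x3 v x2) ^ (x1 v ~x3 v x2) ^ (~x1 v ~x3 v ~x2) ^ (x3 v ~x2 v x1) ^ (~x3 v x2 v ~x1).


A definite clause has exactly one positive literal.
Clause 1: 1 positive -> definite
Clause 2: 1 positive -> definite
Clause 3: 2 positive -> not definite
Clause 4: 2 positive -> not definite
Clause 5: 2 positive -> not definite
Clause 6: 0 positive -> not definite
Clause 7: 2 positive -> not definite
Clause 8: 1 positive -> definite
Definite clause count = 3.

3


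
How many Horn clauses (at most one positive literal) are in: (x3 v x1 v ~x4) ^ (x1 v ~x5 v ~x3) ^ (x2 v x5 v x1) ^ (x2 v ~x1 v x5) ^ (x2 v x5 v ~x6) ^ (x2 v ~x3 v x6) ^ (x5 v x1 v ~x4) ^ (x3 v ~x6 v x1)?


A Horn clause has at most one positive literal.
Clause 1: 2 positive lit(s) -> not Horn
Clause 2: 1 positive lit(s) -> Horn
Clause 3: 3 positive lit(s) -> not Horn
Clause 4: 2 positive lit(s) -> not Horn
Clause 5: 2 positive lit(s) -> not Horn
Clause 6: 2 positive lit(s) -> not Horn
Clause 7: 2 positive lit(s) -> not Horn
Clause 8: 2 positive lit(s) -> not Horn
Total Horn clauses = 1.

1


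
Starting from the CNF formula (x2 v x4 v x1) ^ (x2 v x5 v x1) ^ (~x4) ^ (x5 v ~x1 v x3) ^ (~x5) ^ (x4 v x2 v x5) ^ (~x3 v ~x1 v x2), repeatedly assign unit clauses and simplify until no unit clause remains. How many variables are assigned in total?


Unit propagation repeatedly assigns the literal in any unit clause, then simplifies.
Assignments in order: x4 = F, x5 = F, x2 = T.
No further unit clauses remain.
Total variables assigned = 3.

3


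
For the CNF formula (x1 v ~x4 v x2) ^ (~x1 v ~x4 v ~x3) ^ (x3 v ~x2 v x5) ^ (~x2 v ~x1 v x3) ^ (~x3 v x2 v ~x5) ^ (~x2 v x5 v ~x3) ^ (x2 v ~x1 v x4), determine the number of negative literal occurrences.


Scan each clause for negated literals.
Clause 1: 1 negative; Clause 2: 3 negative; Clause 3: 1 negative; Clause 4: 2 negative; Clause 5: 2 negative; Clause 6: 2 negative; Clause 7: 1 negative.
Total negative literal occurrences = 12.

12


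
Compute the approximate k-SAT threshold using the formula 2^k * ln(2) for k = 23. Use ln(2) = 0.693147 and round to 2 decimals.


Using the asymptotic formula: threshold ~ 2^k * ln(2).
2^23 = 8388608.
8388608 * 0.693147 = 5814538.47.

5814538.47


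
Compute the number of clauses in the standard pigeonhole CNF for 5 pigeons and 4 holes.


The PHP encoding has two parts:
1) At-least-one-hole clauses: 5 (one per pigeon, each with 4 literals).
2) At-most-one-pigeon-per-hole clauses: 4 holes * C(5,2) = 4 * 10 = 40.
Total clauses = 5 + 40 = 45.

45


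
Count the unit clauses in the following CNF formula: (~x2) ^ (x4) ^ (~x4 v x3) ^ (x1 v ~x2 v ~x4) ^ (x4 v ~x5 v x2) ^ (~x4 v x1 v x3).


A unit clause contains exactly one literal.
Unit clauses found: (~x2), (x4).
Count = 2.

2


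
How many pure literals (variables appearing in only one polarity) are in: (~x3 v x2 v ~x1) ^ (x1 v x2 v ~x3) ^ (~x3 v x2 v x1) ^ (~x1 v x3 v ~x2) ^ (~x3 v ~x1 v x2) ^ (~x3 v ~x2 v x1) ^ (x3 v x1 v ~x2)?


A pure literal appears in only one polarity across all clauses.
No pure literals found.
Count = 0.

0


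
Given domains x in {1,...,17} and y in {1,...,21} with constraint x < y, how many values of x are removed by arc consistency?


For the constraint x < y, x needs a supporting value in y's domain.
x can be at most 20 (one less than y's maximum).
Valid x values from domain: 17 out of 17.
Pruned = 17 - 17 = 0.

0


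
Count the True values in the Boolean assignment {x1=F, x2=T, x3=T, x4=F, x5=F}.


The weight is the number of variables assigned True.
True variables: x2, x3.
Weight = 2.

2


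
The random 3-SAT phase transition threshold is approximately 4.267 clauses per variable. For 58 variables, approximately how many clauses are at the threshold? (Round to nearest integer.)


The 3-SAT phase transition occurs at approximately 4.267 clauses per variable.
m = 4.267 * 58 = 247.486.
Rounded to nearest integer: 247.

247


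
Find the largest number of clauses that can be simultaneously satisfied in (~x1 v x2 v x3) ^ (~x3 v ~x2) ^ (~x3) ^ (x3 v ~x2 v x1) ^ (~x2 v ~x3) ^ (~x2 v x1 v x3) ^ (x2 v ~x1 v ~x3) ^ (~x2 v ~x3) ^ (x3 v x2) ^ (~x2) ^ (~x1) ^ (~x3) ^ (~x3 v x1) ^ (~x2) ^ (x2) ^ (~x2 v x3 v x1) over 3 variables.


Enumerate all 8 truth assignments.
For each, count how many of the 16 clauses are satisfied.
The formula is not fully satisfiable, so the maximum is below 16.
Maximum simultaneously satisfiable clauses = 14.

14


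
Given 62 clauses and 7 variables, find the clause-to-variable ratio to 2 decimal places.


Clause-to-variable ratio = clauses / variables.
62 / 7 = 8.86.

8.86


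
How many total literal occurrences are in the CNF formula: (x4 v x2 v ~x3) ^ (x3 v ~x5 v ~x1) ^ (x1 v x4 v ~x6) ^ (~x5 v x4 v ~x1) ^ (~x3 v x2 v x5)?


Clause lengths: 3, 3, 3, 3, 3.
Sum = 3 + 3 + 3 + 3 + 3 = 15.

15


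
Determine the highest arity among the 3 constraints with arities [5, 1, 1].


The arities are: 5, 1, 1.
Scan for the maximum value.
Maximum arity = 5.

5


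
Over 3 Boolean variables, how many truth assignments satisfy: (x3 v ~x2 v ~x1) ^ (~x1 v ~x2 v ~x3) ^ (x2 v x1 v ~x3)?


Enumerate all 8 truth assignments over 3 variables.
Test each against every clause.
Satisfying assignments found: 5.

5


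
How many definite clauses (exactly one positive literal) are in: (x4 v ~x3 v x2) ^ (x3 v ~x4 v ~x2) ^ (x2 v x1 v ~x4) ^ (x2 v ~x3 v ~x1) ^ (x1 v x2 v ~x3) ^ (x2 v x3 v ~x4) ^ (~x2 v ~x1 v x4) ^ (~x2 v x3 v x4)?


A definite clause has exactly one positive literal.
Clause 1: 2 positive -> not definite
Clause 2: 1 positive -> definite
Clause 3: 2 positive -> not definite
Clause 4: 1 positive -> definite
Clause 5: 2 positive -> not definite
Clause 6: 2 positive -> not definite
Clause 7: 1 positive -> definite
Clause 8: 2 positive -> not definite
Definite clause count = 3.

3
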